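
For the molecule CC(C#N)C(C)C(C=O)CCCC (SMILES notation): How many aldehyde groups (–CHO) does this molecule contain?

The aldehyde motif appears at heavy-atom position 8 in the SMILES.
Other groups present: 1 nitrile.
Aldehyde count: 1.

1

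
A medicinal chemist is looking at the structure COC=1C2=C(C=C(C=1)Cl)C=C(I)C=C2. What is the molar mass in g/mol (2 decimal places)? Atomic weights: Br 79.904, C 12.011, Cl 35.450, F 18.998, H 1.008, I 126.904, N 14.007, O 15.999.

First, the molecular formula is C11H8ClIO (counting implicit H from valence).
  C: 11 × 12.011 = 132.121
  Cl: 1 × 35.450 = 35.450
  H: 8 × 1.008 = 8.064
  I: 1 × 126.904 = 126.904
  O: 1 × 15.999 = 15.999
Sum: 11×12.011 + 1×35.450 + 8×1.008 + 1×126.904 + 1×15.999 = 318.538 → 318.54 g/mol.

318.54 g/mol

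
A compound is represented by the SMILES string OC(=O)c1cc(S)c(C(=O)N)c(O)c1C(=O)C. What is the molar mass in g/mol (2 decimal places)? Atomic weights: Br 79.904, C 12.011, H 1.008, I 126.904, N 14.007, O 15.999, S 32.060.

255.24 g/mol

First, the molecular formula is C10H9NO5S (counting implicit H from valence).
  C: 10 × 12.011 = 120.110
  H: 9 × 1.008 = 9.072
  N: 1 × 14.007 = 14.007
  O: 5 × 15.999 = 79.995
  S: 1 × 32.060 = 32.060
Sum: 10×12.011 + 9×1.008 + 1×14.007 + 5×15.999 + 1×32.060 = 255.244 → 255.24 g/mol.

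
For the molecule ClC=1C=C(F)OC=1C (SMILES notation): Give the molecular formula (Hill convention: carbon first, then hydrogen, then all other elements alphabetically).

Walk through each heavy atom and fill implicit hydrogens from standard valence (C 4, N 3, O 2, S 2, halogen 1):
  atom 1: Cl (halogen, monovalent) → 0 H
  atom 2: C, bond orders sum to 4 (valence 4) → 0 H
  atom 3: C, bond orders sum to 3 (valence 4) → 1 H
  atom 4: C, bond orders sum to 4 (valence 4) → 0 H
  atom 5: F (halogen, monovalent) → 0 H
  atom 6: O, bond orders sum to 2 (valence 2) → 0 H
  atom 7: C, bond orders sum to 4 (valence 4) → 0 H
  atom 8: C, bond orders sum to 1 (valence 4) → 3 H
Totals → C:5, H:4, Cl:1, F:1, O:1.

C5H4ClFO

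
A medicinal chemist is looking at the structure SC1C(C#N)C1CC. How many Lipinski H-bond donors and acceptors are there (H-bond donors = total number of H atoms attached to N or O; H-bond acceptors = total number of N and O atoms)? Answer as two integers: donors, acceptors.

0, 1

Donors: find every N or O and count the H atoms it carries.
  atom 5 (N): bond orders sum to 3 → 0 H
Lipinski HBD = 0.
Acceptors: N atoms = 1, O atoms = 0 → HBA = 1.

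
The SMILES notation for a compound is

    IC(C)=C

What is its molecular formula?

C3H5I

Walk through each heavy atom and fill implicit hydrogens from standard valence (C 4, N 3, O 2, S 2, halogen 1):
  atom 1: I (halogen, monovalent) → 0 H
  atom 2: C, bond orders sum to 4 (valence 4) → 0 H
  atom 3: C, bond orders sum to 1 (valence 4) → 3 H
  atom 4: C, bond orders sum to 2 (valence 4) → 2 H
Totals → C:3, H:5, I:1.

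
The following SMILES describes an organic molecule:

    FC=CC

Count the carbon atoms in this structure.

3

Count every carbon token in the SMILES (each C, including those in ring-closure positions and inside branches).
Carbon count: 3.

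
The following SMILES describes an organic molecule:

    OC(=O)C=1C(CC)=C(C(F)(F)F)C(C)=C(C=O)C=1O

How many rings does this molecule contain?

In SMILES, each pair of matching ring-closure digits denotes one ring-closing bond; the number of such bonds equals the number of independent rings.
Ring-closure bonds here: 1.

1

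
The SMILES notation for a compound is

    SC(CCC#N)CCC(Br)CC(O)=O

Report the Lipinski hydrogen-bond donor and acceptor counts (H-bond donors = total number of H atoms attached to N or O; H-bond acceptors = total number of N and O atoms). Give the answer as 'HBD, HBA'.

Donors: find every N or O and count the H atoms it carries.
  atom 6 (N): bond orders sum to 3 → 0 H
  atom 13 (O): bond orders sum to 1 → 1 H
  atom 14 (O): bond orders sum to 2 → 0 H
Lipinski HBD = 1.
Acceptors: N atoms = 1, O atoms = 2 → HBA = 3.

1, 3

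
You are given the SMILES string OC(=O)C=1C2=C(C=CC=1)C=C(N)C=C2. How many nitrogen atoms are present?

Scan the SMILES for N atoms (remember two-letter symbols like Cl and Br are single atoms).
Nitrogen count: 1.

1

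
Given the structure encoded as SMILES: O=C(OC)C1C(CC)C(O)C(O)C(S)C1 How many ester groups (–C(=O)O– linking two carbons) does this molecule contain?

The ester motif appears at heavy-atom position 2 in the SMILES.
Other groups present: 2 hydroxyl, 1 thiol.
Ester count: 1.

1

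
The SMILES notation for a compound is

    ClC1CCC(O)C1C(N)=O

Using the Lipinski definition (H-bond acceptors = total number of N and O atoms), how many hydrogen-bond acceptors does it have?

3

N atoms: 1; O atoms: 2.
Lipinski HBA = 1 + 2 = 3.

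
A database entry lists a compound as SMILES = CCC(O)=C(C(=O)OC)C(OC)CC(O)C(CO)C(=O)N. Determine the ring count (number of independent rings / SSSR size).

In SMILES, each pair of matching ring-closure digits denotes one ring-closing bond; the number of such bonds equals the number of independent rings.
Ring-closure bonds here: 0.

0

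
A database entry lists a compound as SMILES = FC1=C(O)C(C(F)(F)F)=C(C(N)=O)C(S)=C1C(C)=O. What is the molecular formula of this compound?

Walk through each heavy atom and fill implicit hydrogens from standard valence (C 4, N 3, O 2, S 2, halogen 1):
  atom 1: F (halogen, monovalent) → 0 H
  atom 2: C, bond orders sum to 4 (valence 4) → 0 H
  atom 3: C, bond orders sum to 4 (valence 4) → 0 H
  atom 4: O, bond orders sum to 1 (valence 2) → 1 H
  atom 5: C, bond orders sum to 4 (valence 4) → 0 H
  atom 6: C, bond orders sum to 4 (valence 4) → 0 H
  atom 7: F (halogen, monovalent) → 0 H
  atom 8: F (halogen, monovalent) → 0 H
  atom 9: F (halogen, monovalent) → 0 H
  atom 10: C, bond orders sum to 4 (valence 4) → 0 H
  atom 11: C, bond orders sum to 4 (valence 4) → 0 H
  atom 12: N, bond orders sum to 1 (valence 3) → 2 H
  atom 13: O, bond orders sum to 2 (valence 2) → 0 H
  atom 14: C, bond orders sum to 4 (valence 4) → 0 H
  atom 15: S, bond orders sum to 1 (valence 2) → 1 H
  atom 16: C, bond orders sum to 4 (valence 4) → 0 H
  atom 17: C, bond orders sum to 4 (valence 4) → 0 H
  atom 18: C, bond orders sum to 1 (valence 4) → 3 H
  atom 19: O, bond orders sum to 2 (valence 2) → 0 H
Totals → C:10, H:7, F:4, N:1, O:3, S:1.
In Hill order: C10H7F4NO3S.

C10H7F4NO3S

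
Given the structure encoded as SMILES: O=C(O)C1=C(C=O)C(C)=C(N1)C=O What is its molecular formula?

Walk through each heavy atom and fill implicit hydrogens from standard valence (C 4, N 3, O 2, S 2, halogen 1):
  atom 1: O, bond orders sum to 2 (valence 2) → 0 H
  atom 2: C, bond orders sum to 4 (valence 4) → 0 H
  atom 3: O, bond orders sum to 1 (valence 2) → 1 H
  atom 4: C, bond orders sum to 4 (valence 4) → 0 H
  atom 5: C, bond orders sum to 4 (valence 4) → 0 H
  atom 6: C, bond orders sum to 3 (valence 4) → 1 H
  atom 7: O, bond orders sum to 2 (valence 2) → 0 H
  atom 8: C, bond orders sum to 4 (valence 4) → 0 H
  atom 9: C, bond orders sum to 1 (valence 4) → 3 H
  atom 10: C, bond orders sum to 4 (valence 4) → 0 H
  atom 11: N, bond orders sum to 2 (valence 3) → 1 H
  atom 12: C, bond orders sum to 3 (valence 4) → 1 H
  atom 13: O, bond orders sum to 2 (valence 2) → 0 H
Totals → C:8, H:7, N:1, O:4.
In Hill order: C8H7NO4.

C8H7NO4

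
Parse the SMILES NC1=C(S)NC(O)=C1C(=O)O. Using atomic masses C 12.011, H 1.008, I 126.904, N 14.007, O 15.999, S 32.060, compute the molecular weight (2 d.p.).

174.17 g/mol

First, the molecular formula is C5H6N2O3S (counting implicit H from valence).
  C: 5 × 12.011 = 60.055
  H: 6 × 1.008 = 6.048
  N: 2 × 14.007 = 28.014
  O: 3 × 15.999 = 47.997
  S: 1 × 32.060 = 32.060
Sum: 5×12.011 + 6×1.008 + 2×14.007 + 3×15.999 + 1×32.060 = 174.174 → 174.17 g/mol.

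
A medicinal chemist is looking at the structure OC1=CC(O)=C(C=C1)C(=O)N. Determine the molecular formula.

Walk through each heavy atom and fill implicit hydrogens from standard valence (C 4, N 3, O 2, S 2, halogen 1):
  atom 1: O, bond orders sum to 1 (valence 2) → 1 H
  atom 2: C, bond orders sum to 4 (valence 4) → 0 H
  atom 3: C, bond orders sum to 3 (valence 4) → 1 H
  atom 4: C, bond orders sum to 4 (valence 4) → 0 H
  atom 5: O, bond orders sum to 1 (valence 2) → 1 H
  atom 6: C, bond orders sum to 4 (valence 4) → 0 H
  atom 7: C, bond orders sum to 3 (valence 4) → 1 H
  atom 8: C, bond orders sum to 3 (valence 4) → 1 H
  atom 9: C, bond orders sum to 4 (valence 4) → 0 H
  atom 10: O, bond orders sum to 2 (valence 2) → 0 H
  atom 11: N, bond orders sum to 1 (valence 3) → 2 H
Totals → C:7, H:7, N:1, O:3.
In Hill order: C7H7NO3.

C7H7NO3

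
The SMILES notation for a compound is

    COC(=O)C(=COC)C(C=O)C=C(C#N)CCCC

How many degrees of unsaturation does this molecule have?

Molecular formula: C14H19NO4.
DoU = (2C + 2 + N − H − X) / 2, where X is the halogen count and O/S are ignored.
    = (2·14 + 2 + 1 − 19 − 0) / 2 = 12 / 2 = 6.

6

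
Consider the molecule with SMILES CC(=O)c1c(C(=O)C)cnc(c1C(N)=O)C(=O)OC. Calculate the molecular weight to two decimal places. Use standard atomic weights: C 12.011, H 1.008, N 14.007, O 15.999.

First, the molecular formula is C12H12N2O5 (counting implicit H from valence).
  C: 12 × 12.011 = 144.132
  H: 12 × 1.008 = 12.096
  N: 2 × 14.007 = 28.014
  O: 5 × 15.999 = 79.995
Sum: 12×12.011 + 12×1.008 + 2×14.007 + 5×15.999 = 264.237 → 264.24 g/mol.

264.24 g/mol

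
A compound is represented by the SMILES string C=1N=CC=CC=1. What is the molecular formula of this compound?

Walk through each heavy atom and fill implicit hydrogens from standard valence (C 4, N 3, O 2, S 2, halogen 1):
  atom 1: C, bond orders sum to 3 (valence 4) → 1 H
  atom 2: N, bond orders sum to 3 (valence 3) → 0 H
  atom 3: C, bond orders sum to 3 (valence 4) → 1 H
  atom 4: C, bond orders sum to 3 (valence 4) → 1 H
  atom 5: C, bond orders sum to 3 (valence 4) → 1 H
  atom 6: C, bond orders sum to 3 (valence 4) → 1 H
Totals → C:5, H:5, N:1.
In Hill order: C5H5N.

C5H5N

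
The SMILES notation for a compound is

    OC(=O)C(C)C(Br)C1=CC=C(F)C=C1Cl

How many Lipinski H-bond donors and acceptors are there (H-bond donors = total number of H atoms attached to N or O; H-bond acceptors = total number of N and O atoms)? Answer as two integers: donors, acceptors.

Donors: find every N or O and count the H atoms it carries.
  atom 1 (O): bond orders sum to 1 → 1 H
  atom 3 (O): bond orders sum to 2 → 0 H
Lipinski HBD = 1.
Acceptors: N atoms = 0, O atoms = 2 → HBA = 2.

1, 2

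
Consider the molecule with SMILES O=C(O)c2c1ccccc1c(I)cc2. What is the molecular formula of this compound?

C11H7IO2

Walk through each heavy atom and fill implicit hydrogens from standard valence (C 4, N 3, O 2, S 2, halogen 1); for lowercase aromatic atoms, an aromatic c carries 1 H when it has two neighbours and 0 H with three, and aromatic n carries 0 H:
  atom 1: O, bond orders sum to 2 (valence 2) → 0 H
  atom 2: C, bond orders sum to 4 (valence 4) → 0 H
  atom 3: O, bond orders sum to 1 (valence 2) → 1 H
  atom 4: aromatic c, 3 neighbours → 0 H
  atom 5: aromatic c, 3 neighbours → 0 H
  atom 6: aromatic c, 2 neighbours → 1 H
  atom 7: aromatic c, 2 neighbours → 1 H
  atom 8: aromatic c, 2 neighbours → 1 H
  atom 9: aromatic c, 2 neighbours → 1 H
  atom 10: aromatic c, 3 neighbours → 0 H
  atom 11: aromatic c, 3 neighbours → 0 H
  atom 12: I (halogen, monovalent) → 0 H
  atom 13: aromatic c, 2 neighbours → 1 H
  atom 14: aromatic c, 2 neighbours → 1 H
Totals → C:11, H:7, I:1, O:2.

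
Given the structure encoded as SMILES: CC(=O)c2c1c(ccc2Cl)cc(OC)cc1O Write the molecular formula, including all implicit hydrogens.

C13H11ClO3

Walk through each heavy atom and fill implicit hydrogens from standard valence (C 4, N 3, O 2, S 2, halogen 1); for lowercase aromatic atoms, an aromatic c carries 1 H when it has two neighbours and 0 H with three, and aromatic n carries 0 H:
  atom 1: C, bond orders sum to 1 (valence 4) → 3 H
  atom 2: C, bond orders sum to 4 (valence 4) → 0 H
  atom 3: O, bond orders sum to 2 (valence 2) → 0 H
  atom 4: aromatic c, 3 neighbours → 0 H
  atom 5: aromatic c, 3 neighbours → 0 H
  atom 6: aromatic c, 3 neighbours → 0 H
  atom 7: aromatic c, 2 neighbours → 1 H
  atom 8: aromatic c, 2 neighbours → 1 H
  atom 9: aromatic c, 3 neighbours → 0 H
  atom 10: Cl (halogen, monovalent) → 0 H
  atom 11: aromatic c, 2 neighbours → 1 H
  atom 12: aromatic c, 3 neighbours → 0 H
  atom 13: O, bond orders sum to 2 (valence 2) → 0 H
  atom 14: C, bond orders sum to 1 (valence 4) → 3 H
  atom 15: aromatic c, 2 neighbours → 1 H
  atom 16: aromatic c, 3 neighbours → 0 H
  atom 17: O, bond orders sum to 1 (valence 2) → 1 H
Totals → C:13, H:11, Cl:1, O:3.
In Hill order: C13H11ClO3.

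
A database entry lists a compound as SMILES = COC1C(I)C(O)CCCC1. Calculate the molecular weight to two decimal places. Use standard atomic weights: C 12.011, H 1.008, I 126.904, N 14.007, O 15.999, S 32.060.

270.11 g/mol

First, the molecular formula is C8H15IO2 (counting implicit H from valence).
  C: 8 × 12.011 = 96.088
  H: 15 × 1.008 = 15.120
  I: 1 × 126.904 = 126.904
  O: 2 × 15.999 = 31.998
Sum: 8×12.011 + 15×1.008 + 1×126.904 + 2×15.999 = 270.110 → 270.11 g/mol.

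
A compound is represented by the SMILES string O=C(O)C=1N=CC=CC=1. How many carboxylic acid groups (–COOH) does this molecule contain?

1

The carboxylic acid motif appears at heavy-atom position 2 in the SMILES.
Carboxylic acid count: 1.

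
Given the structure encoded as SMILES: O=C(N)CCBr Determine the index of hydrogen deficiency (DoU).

1

Molecular formula: C3H6BrNO.
DoU = (2C + 2 + N − H − X) / 2, where X is the halogen count and O/S are ignored.
    = (2·3 + 2 + 1 − 6 − 1) / 2 = 2 / 2 = 1.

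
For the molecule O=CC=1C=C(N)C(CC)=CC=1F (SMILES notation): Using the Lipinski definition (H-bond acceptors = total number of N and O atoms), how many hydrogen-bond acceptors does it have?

N atoms: 1; O atoms: 1.
Lipinski HBA = 1 + 1 = 2.

2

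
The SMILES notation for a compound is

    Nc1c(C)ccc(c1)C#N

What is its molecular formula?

Walk through each heavy atom and fill implicit hydrogens from standard valence (C 4, N 3, O 2, S 2, halogen 1); for lowercase aromatic atoms, an aromatic c carries 1 H when it has two neighbours and 0 H with three, and aromatic n carries 0 H:
  atom 1: N, bond orders sum to 1 (valence 3) → 2 H
  atom 2: aromatic c, 3 neighbours → 0 H
  atom 3: aromatic c, 3 neighbours → 0 H
  atom 4: C, bond orders sum to 1 (valence 4) → 3 H
  atom 5: aromatic c, 2 neighbours → 1 H
  atom 6: aromatic c, 2 neighbours → 1 H
  atom 7: aromatic c, 3 neighbours → 0 H
  atom 8: aromatic c, 2 neighbours → 1 H
  atom 9: C, bond orders sum to 4 (valence 4) → 0 H
  atom 10: N, bond orders sum to 3 (valence 3) → 0 H
Totals → C:8, H:8, N:2.
In Hill order: C8H8N2.

C8H8N2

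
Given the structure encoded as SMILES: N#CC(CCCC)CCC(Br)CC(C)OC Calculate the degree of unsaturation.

Degree of unsaturation = (number of rings) + (number of π bonds).
Ring closures in the SMILES: 0.
π bonds: 1 triple bond (each 2 DoU) → 2 DoU from unsaturation.
Total DoU = 0 + 2 = 2.

2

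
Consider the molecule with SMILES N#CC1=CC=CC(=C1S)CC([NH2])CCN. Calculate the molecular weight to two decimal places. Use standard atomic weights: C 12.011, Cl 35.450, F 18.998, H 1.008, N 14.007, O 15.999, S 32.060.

First, the molecular formula is C11H15N3S (counting implicit H from valence).
  C: 11 × 12.011 = 132.121
  H: 15 × 1.008 = 15.120
  N: 3 × 14.007 = 42.021
  S: 1 × 32.060 = 32.060
Sum: 11×12.011 + 15×1.008 + 3×14.007 + 1×32.060 = 221.322 → 221.32 g/mol.

221.32 g/mol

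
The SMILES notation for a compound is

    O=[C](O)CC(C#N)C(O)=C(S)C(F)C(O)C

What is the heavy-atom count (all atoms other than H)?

Every atom symbol written in the SMILES (organic subset) is one heavy atom; implicit H are not written.
Heavy atoms by element → C:9, F:1, N:1, O:4, S:1.
Total: 16.

16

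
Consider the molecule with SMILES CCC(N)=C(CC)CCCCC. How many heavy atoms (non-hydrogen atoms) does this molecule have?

12

Every atom symbol written in the SMILES (organic subset) is one heavy atom; implicit H are not written.
Heavy atoms by element → C:11, N:1.
Total: 12.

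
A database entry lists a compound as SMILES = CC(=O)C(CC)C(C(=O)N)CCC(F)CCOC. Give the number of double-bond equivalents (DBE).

2

Molecular formula: C13H24FNO3.
DoU = (2C + 2 + N − H − X) / 2, where X is the halogen count and O/S are ignored.
    = (2·13 + 2 + 1 − 24 − 1) / 2 = 4 / 2 = 2.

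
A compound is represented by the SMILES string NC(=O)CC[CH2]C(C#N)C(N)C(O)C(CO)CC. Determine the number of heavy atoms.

18

Every atom symbol written in the SMILES (organic subset) is one heavy atom; implicit H are not written.
Heavy atoms by element → C:12, N:3, O:3.
Total: 18.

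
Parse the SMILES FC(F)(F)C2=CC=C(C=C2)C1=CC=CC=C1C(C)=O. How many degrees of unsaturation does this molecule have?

9

Molecular formula: C15H11F3O.
DoU = (2C + 2 + N − H − X) / 2, where X is the halogen count and O/S are ignored.
    = (2·15 + 2 + 0 − 11 − 3) / 2 = 18 / 2 = 9.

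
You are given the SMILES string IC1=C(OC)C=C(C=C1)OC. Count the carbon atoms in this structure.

Count every carbon token in the SMILES (each C, including those in ring-closure positions and inside branches).
Carbon count: 8.

8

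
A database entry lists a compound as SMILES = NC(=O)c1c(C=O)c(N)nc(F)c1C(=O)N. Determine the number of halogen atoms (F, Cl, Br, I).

1

Halogen atoms appear at heavy-atom position 12 (1×F).
Other groups present: 1 aldehyde, 2 amide, 1 primary amine.
Halogen count: 1.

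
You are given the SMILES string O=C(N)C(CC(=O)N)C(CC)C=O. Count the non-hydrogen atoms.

13

Every atom symbol written in the SMILES (organic subset) is one heavy atom; implicit H are not written.
Heavy atoms by element → C:8, N:2, O:3.
Total: 13.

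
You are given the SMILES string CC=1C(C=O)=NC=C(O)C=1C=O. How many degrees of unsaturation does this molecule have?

Degree of unsaturation = (number of rings) + (number of π bonds).
Ring closures in the SMILES: 1.
π bonds: 5 double bonds (each 1 DoU) → 5 DoU from unsaturation.
Total DoU = 1 + 5 = 6.

6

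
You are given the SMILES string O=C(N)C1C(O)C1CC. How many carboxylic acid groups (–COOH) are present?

0

Scan the SMILES for the carboxylic acid motif — none present.
Groups that are present: 1 amide, 1 hydroxyl.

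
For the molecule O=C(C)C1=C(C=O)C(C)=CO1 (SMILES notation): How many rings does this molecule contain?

In SMILES, each pair of matching ring-closure digits denotes one ring-closing bond; the number of such bonds equals the number of independent rings.
Ring-closure bonds here: 1.

1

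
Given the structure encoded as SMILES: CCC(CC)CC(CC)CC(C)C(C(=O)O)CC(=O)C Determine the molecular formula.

Walk through each heavy atom and fill implicit hydrogens from standard valence (C 4, N 3, O 2, S 2, halogen 1):
  atom 1: C, bond orders sum to 1 (valence 4) → 3 H
  atom 2: C, bond orders sum to 2 (valence 4) → 2 H
  atom 3: C, bond orders sum to 3 (valence 4) → 1 H
  atom 4: C, bond orders sum to 2 (valence 4) → 2 H
  atom 5: C, bond orders sum to 1 (valence 4) → 3 H
  atom 6: C, bond orders sum to 2 (valence 4) → 2 H
  atom 7: C, bond orders sum to 3 (valence 4) → 1 H
  atom 8: C, bond orders sum to 2 (valence 4) → 2 H
  atom 9: C, bond orders sum to 1 (valence 4) → 3 H
  atom 10: C, bond orders sum to 2 (valence 4) → 2 H
  atom 11: C, bond orders sum to 3 (valence 4) → 1 H
  atom 12: C, bond orders sum to 1 (valence 4) → 3 H
  atom 13: C, bond orders sum to 3 (valence 4) → 1 H
  atom 14: C, bond orders sum to 4 (valence 4) → 0 H
  atom 15: O, bond orders sum to 2 (valence 2) → 0 H
  atom 16: O, bond orders sum to 1 (valence 2) → 1 H
  atom 17: C, bond orders sum to 2 (valence 4) → 2 H
  atom 18: C, bond orders sum to 4 (valence 4) → 0 H
  atom 19: O, bond orders sum to 2 (valence 2) → 0 H
  atom 20: C, bond orders sum to 1 (valence 4) → 3 H
Totals → C:17, H:32, O:3.

C17H32O3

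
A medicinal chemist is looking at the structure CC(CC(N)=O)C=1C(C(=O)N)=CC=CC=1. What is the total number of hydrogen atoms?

14

Walk through each heavy atom and fill implicit hydrogens from standard valence (C 4, N 3, O 2, S 2, halogen 1):
  atom 1: C, bond orders sum to 1 (valence 4) → 3 H
  atom 2: C, bond orders sum to 3 (valence 4) → 1 H
  atom 3: C, bond orders sum to 2 (valence 4) → 2 H
  atom 4: C, bond orders sum to 4 (valence 4) → 0 H
  atom 5: N, bond orders sum to 1 (valence 3) → 2 H
  atom 6: O, bond orders sum to 2 (valence 2) → 0 H
  atom 7: C, bond orders sum to 4 (valence 4) → 0 H
  atom 8: C, bond orders sum to 4 (valence 4) → 0 H
  atom 9: C, bond orders sum to 4 (valence 4) → 0 H
  atom 10: O, bond orders sum to 2 (valence 2) → 0 H
  atom 11: N, bond orders sum to 1 (valence 3) → 2 H
  atom 12: C, bond orders sum to 3 (valence 4) → 1 H
  atom 13: C, bond orders sum to 3 (valence 4) → 1 H
  atom 14: C, bond orders sum to 3 (valence 4) → 1 H
  atom 15: C, bond orders sum to 3 (valence 4) → 1 H
Total hydrogens: 14.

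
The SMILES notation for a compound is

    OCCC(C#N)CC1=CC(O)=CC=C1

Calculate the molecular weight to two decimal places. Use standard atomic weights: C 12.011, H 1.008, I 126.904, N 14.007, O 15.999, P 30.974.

First, the molecular formula is C11H13NO2 (counting implicit H from valence).
  C: 11 × 12.011 = 132.121
  H: 13 × 1.008 = 13.104
  N: 1 × 14.007 = 14.007
  O: 2 × 15.999 = 31.998
Sum: 11×12.011 + 13×1.008 + 1×14.007 + 2×15.999 = 191.230 → 191.23 g/mol.

191.23 g/mol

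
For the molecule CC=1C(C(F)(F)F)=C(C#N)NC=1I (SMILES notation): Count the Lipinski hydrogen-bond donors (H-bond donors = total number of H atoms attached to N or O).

Donors: find every N or O and count the H atoms it carries.
  atom 10 (N): bond orders sum to 3 → 0 H
  atom 11 (N): bond orders sum to 2 → 1 H
Lipinski HBD = 1.

1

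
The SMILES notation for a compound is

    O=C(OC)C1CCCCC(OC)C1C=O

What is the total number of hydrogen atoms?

18

Walk through each heavy atom and fill implicit hydrogens from standard valence (C 4, N 3, O 2, S 2, halogen 1):
  atom 1: O, bond orders sum to 2 (valence 2) → 0 H
  atom 2: C, bond orders sum to 4 (valence 4) → 0 H
  atom 3: O, bond orders sum to 2 (valence 2) → 0 H
  atom 4: C, bond orders sum to 1 (valence 4) → 3 H
  atom 5: C, bond orders sum to 3 (valence 4) → 1 H
  atom 6: C, bond orders sum to 2 (valence 4) → 2 H
  atom 7: C, bond orders sum to 2 (valence 4) → 2 H
  atom 8: C, bond orders sum to 2 (valence 4) → 2 H
  atom 9: C, bond orders sum to 2 (valence 4) → 2 H
  atom 10: C, bond orders sum to 3 (valence 4) → 1 H
  atom 11: O, bond orders sum to 2 (valence 2) → 0 H
  atom 12: C, bond orders sum to 1 (valence 4) → 3 H
  atom 13: C, bond orders sum to 3 (valence 4) → 1 H
  atom 14: C, bond orders sum to 3 (valence 4) → 1 H
  atom 15: O, bond orders sum to 2 (valence 2) → 0 H
Total hydrogens: 18.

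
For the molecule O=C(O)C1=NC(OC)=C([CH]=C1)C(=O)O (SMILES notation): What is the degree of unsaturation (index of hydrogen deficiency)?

6

Degree of unsaturation = (number of rings) + (number of π bonds).
Ring closures in the SMILES: 1.
π bonds: 5 double bonds (each 1 DoU) → 5 DoU from unsaturation.
Total DoU = 1 + 5 = 6.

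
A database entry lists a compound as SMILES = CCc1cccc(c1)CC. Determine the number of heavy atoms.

10

Every atom symbol written in the SMILES (organic subset) is one heavy atom; implicit H are not written.
Heavy atoms by element → C:10.
Total: 10.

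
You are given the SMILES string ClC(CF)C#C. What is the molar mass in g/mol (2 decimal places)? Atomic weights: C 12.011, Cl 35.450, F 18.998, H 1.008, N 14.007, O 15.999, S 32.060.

106.52 g/mol

First, the molecular formula is C4H4ClF (counting implicit H from valence).
  C: 4 × 12.011 = 48.044
  Cl: 1 × 35.450 = 35.450
  F: 1 × 18.998 = 18.998
  H: 4 × 1.008 = 4.032
Sum: 4×12.011 + 1×35.450 + 1×18.998 + 4×1.008 = 106.524 → 106.52 g/mol.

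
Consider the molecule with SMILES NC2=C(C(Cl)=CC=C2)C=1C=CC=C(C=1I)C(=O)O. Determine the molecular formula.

Walk through each heavy atom and fill implicit hydrogens from standard valence (C 4, N 3, O 2, S 2, halogen 1):
  atom 1: N, bond orders sum to 1 (valence 3) → 2 H
  atom 2: C, bond orders sum to 4 (valence 4) → 0 H
  atom 3: C, bond orders sum to 4 (valence 4) → 0 H
  atom 4: C, bond orders sum to 4 (valence 4) → 0 H
  atom 5: Cl (halogen, monovalent) → 0 H
  atom 6: C, bond orders sum to 3 (valence 4) → 1 H
  atom 7: C, bond orders sum to 3 (valence 4) → 1 H
  atom 8: C, bond orders sum to 3 (valence 4) → 1 H
  atom 9: C, bond orders sum to 4 (valence 4) → 0 H
  atom 10: C, bond orders sum to 3 (valence 4) → 1 H
  atom 11: C, bond orders sum to 3 (valence 4) → 1 H
  atom 12: C, bond orders sum to 3 (valence 4) → 1 H
  atom 13: C, bond orders sum to 4 (valence 4) → 0 H
  atom 14: C, bond orders sum to 4 (valence 4) → 0 H
  atom 15: I (halogen, monovalent) → 0 H
  atom 16: C, bond orders sum to 4 (valence 4) → 0 H
  atom 17: O, bond orders sum to 2 (valence 2) → 0 H
  atom 18: O, bond orders sum to 1 (valence 2) → 1 H
Totals → C:13, H:9, Cl:1, I:1, N:1, O:2.

C13H9ClINO2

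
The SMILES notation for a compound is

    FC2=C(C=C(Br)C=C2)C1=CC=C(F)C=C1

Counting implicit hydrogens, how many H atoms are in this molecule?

Walk through each heavy atom and fill implicit hydrogens from standard valence (C 4, N 3, O 2, S 2, halogen 1):
  atom 1: F (halogen, monovalent) → 0 H
  atom 2: C, bond orders sum to 4 (valence 4) → 0 H
  atom 3: C, bond orders sum to 4 (valence 4) → 0 H
  atom 4: C, bond orders sum to 3 (valence 4) → 1 H
  atom 5: C, bond orders sum to 4 (valence 4) → 0 H
  atom 6: Br (halogen, monovalent) → 0 H
  atom 7: C, bond orders sum to 3 (valence 4) → 1 H
  atom 8: C, bond orders sum to 3 (valence 4) → 1 H
  atom 9: C, bond orders sum to 4 (valence 4) → 0 H
  atom 10: C, bond orders sum to 3 (valence 4) → 1 H
  atom 11: C, bond orders sum to 3 (valence 4) → 1 H
  atom 12: C, bond orders sum to 4 (valence 4) → 0 H
  atom 13: F (halogen, monovalent) → 0 H
  atom 14: C, bond orders sum to 3 (valence 4) → 1 H
  atom 15: C, bond orders sum to 3 (valence 4) → 1 H
Total hydrogens: 7.

7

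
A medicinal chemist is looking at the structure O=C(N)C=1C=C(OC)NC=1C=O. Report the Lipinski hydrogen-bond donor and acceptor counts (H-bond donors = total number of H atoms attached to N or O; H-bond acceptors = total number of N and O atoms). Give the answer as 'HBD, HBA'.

3, 5

Donors: find every N or O and count the H atoms it carries.
  atom 1 (O): bond orders sum to 2 → 0 H
  atom 3 (N): bond orders sum to 1 → 2 H
  atom 7 (O): bond orders sum to 2 → 0 H
  atom 9 (N): bond orders sum to 2 → 1 H
  atom 12 (O): bond orders sum to 2 → 0 H
Lipinski HBD = 3.
Acceptors: N atoms = 2, O atoms = 3 → HBA = 5.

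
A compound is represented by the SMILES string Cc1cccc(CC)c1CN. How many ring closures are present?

1

In SMILES, each pair of matching ring-closure digits denotes one ring-closing bond; the number of such bonds equals the number of independent rings.
Ring-closure bonds here: 1.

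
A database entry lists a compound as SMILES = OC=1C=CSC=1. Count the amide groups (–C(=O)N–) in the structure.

0

Scan the SMILES for the amide motif — none present.
Groups that are present: 1 hydroxyl.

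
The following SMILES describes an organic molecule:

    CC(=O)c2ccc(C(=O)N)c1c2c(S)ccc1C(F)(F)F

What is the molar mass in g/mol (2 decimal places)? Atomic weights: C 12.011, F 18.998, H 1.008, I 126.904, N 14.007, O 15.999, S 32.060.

313.29 g/mol

First, the molecular formula is C14H10F3NO2S (counting implicit H from valence).
  C: 14 × 12.011 = 168.154
  F: 3 × 18.998 = 56.994
  H: 10 × 1.008 = 10.080
  N: 1 × 14.007 = 14.007
  O: 2 × 15.999 = 31.998
  S: 1 × 32.060 = 32.060
Sum: 14×12.011 + 3×18.998 + 10×1.008 + 1×14.007 + 2×15.999 + 1×32.060 = 313.293 → 313.29 g/mol.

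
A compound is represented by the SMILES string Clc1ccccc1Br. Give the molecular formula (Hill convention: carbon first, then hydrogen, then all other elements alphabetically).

Walk through each heavy atom and fill implicit hydrogens from standard valence (C 4, N 3, O 2, S 2, halogen 1); for lowercase aromatic atoms, an aromatic c carries 1 H when it has two neighbours and 0 H with three, and aromatic n carries 0 H:
  atom 1: Cl (halogen, monovalent) → 0 H
  atom 2: aromatic c, 3 neighbours → 0 H
  atom 3: aromatic c, 2 neighbours → 1 H
  atom 4: aromatic c, 2 neighbours → 1 H
  atom 5: aromatic c, 2 neighbours → 1 H
  atom 6: aromatic c, 2 neighbours → 1 H
  atom 7: aromatic c, 3 neighbours → 0 H
  atom 8: Br (halogen, monovalent) → 0 H
Totals → C:6, H:4, Br:1, Cl:1.
In Hill order: C6H4BrCl.

C6H4BrCl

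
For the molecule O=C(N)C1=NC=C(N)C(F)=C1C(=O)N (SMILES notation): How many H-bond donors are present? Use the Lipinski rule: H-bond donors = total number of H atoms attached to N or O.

6

Donors: find every N or O and count the H atoms it carries.
  atom 1 (O): bond orders sum to 2 → 0 H
  atom 3 (N): bond orders sum to 1 → 2 H
  atom 5 (N): bond orders sum to 3 → 0 H
  atom 8 (N): bond orders sum to 1 → 2 H
  atom 13 (O): bond orders sum to 2 → 0 H
  atom 14 (N): bond orders sum to 1 → 2 H
Lipinski HBD = 6.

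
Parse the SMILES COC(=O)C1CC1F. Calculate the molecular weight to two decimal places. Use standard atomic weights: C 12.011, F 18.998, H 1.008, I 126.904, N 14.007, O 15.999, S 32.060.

118.11 g/mol

First, the molecular formula is C5H7FO2 (counting implicit H from valence).
  C: 5 × 12.011 = 60.055
  F: 1 × 18.998 = 18.998
  H: 7 × 1.008 = 7.056
  O: 2 × 15.999 = 31.998
Sum: 5×12.011 + 1×18.998 + 7×1.008 + 2×15.999 = 118.107 → 118.11 g/mol.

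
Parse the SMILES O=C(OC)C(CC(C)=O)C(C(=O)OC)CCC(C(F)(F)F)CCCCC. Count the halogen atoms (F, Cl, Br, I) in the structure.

3

Halogen atoms appear at heavy-atom positions 19, 20, 21 (3×F).
Other groups present: 2 ester, 1 ketone.
Halogen count: 3.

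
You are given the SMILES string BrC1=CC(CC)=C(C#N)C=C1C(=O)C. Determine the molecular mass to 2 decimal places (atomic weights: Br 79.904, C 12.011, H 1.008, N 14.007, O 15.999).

First, the molecular formula is C11H10BrNO (counting implicit H from valence).
  Br: 1 × 79.904 = 79.904
  C: 11 × 12.011 = 132.121
  H: 10 × 1.008 = 10.080
  N: 1 × 14.007 = 14.007
  O: 1 × 15.999 = 15.999
Sum: 1×79.904 + 11×12.011 + 10×1.008 + 1×14.007 + 1×15.999 = 252.111 → 252.11 g/mol.

252.11 g/mol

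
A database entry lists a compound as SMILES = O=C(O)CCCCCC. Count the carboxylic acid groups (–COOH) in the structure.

1

The carboxylic acid motif appears at heavy-atom position 2 in the SMILES.
Carboxylic acid count: 1.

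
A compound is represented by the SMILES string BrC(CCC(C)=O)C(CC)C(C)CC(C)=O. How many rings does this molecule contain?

0

In SMILES, each pair of matching ring-closure digits denotes one ring-closing bond; the number of such bonds equals the number of independent rings.
Ring-closure bonds here: 0.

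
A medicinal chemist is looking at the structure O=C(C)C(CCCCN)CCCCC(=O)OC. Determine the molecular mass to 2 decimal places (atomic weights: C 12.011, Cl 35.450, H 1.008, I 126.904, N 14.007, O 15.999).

First, the molecular formula is C13H25NO3 (counting implicit H from valence).
  C: 13 × 12.011 = 156.143
  H: 25 × 1.008 = 25.200
  N: 1 × 14.007 = 14.007
  O: 3 × 15.999 = 47.997
Sum: 13×12.011 + 25×1.008 + 1×14.007 + 3×15.999 = 243.347 → 243.35 g/mol.

243.35 g/mol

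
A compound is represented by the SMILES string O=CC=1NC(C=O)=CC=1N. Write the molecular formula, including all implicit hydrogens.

Walk through each heavy atom and fill implicit hydrogens from standard valence (C 4, N 3, O 2, S 2, halogen 1):
  atom 1: O, bond orders sum to 2 (valence 2) → 0 H
  atom 2: C, bond orders sum to 3 (valence 4) → 1 H
  atom 3: C, bond orders sum to 4 (valence 4) → 0 H
  atom 4: N, bond orders sum to 2 (valence 3) → 1 H
  atom 5: C, bond orders sum to 4 (valence 4) → 0 H
  atom 6: C, bond orders sum to 3 (valence 4) → 1 H
  atom 7: O, bond orders sum to 2 (valence 2) → 0 H
  atom 8: C, bond orders sum to 3 (valence 4) → 1 H
  atom 9: C, bond orders sum to 4 (valence 4) → 0 H
  atom 10: N, bond orders sum to 1 (valence 3) → 2 H
Totals → C:6, H:6, N:2, O:2.
In Hill order: C6H6N2O2.

C6H6N2O2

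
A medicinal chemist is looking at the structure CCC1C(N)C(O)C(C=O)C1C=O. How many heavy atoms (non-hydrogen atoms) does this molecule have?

13

Every atom symbol written in the SMILES (organic subset) is one heavy atom; implicit H are not written.
Heavy atoms by element → C:9, N:1, O:3.
Total: 13.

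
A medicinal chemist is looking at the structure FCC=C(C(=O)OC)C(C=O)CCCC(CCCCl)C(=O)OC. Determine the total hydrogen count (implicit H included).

24

Walk through each heavy atom and fill implicit hydrogens from standard valence (C 4, N 3, O 2, S 2, halogen 1):
  atom 1: F (halogen, monovalent) → 0 H
  atom 2: C, bond orders sum to 2 (valence 4) → 2 H
  atom 3: C, bond orders sum to 3 (valence 4) → 1 H
  atom 4: C, bond orders sum to 4 (valence 4) → 0 H
  atom 5: C, bond orders sum to 4 (valence 4) → 0 H
  atom 6: O, bond orders sum to 2 (valence 2) → 0 H
  atom 7: O, bond orders sum to 2 (valence 2) → 0 H
  atom 8: C, bond orders sum to 1 (valence 4) → 3 H
  atom 9: C, bond orders sum to 3 (valence 4) → 1 H
  atom 10: C, bond orders sum to 3 (valence 4) → 1 H
  atom 11: O, bond orders sum to 2 (valence 2) → 0 H
  atom 12: C, bond orders sum to 2 (valence 4) → 2 H
  atom 13: C, bond orders sum to 2 (valence 4) → 2 H
  atom 14: C, bond orders sum to 2 (valence 4) → 2 H
  atom 15: C, bond orders sum to 3 (valence 4) → 1 H
  atom 16: C, bond orders sum to 2 (valence 4) → 2 H
  atom 17: C, bond orders sum to 2 (valence 4) → 2 H
  atom 18: C, bond orders sum to 2 (valence 4) → 2 H
  atom 19: Cl (halogen, monovalent) → 0 H
  atom 20: C, bond orders sum to 4 (valence 4) → 0 H
  atom 21: O, bond orders sum to 2 (valence 2) → 0 H
  atom 22: O, bond orders sum to 2 (valence 2) → 0 H
  atom 23: C, bond orders sum to 1 (valence 4) → 3 H
Total hydrogens: 24.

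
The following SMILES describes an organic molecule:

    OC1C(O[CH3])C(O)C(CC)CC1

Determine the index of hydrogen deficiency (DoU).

1

Molecular formula: C9H18O3.
DoU = (2C + 2 + N − H − X) / 2, where X is the halogen count and O/S are ignored.
    = (2·9 + 2 + 0 − 18 − 0) / 2 = 2 / 2 = 1.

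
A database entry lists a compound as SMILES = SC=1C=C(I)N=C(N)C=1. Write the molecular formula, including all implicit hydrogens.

C5H5IN2S

Walk through each heavy atom and fill implicit hydrogens from standard valence (C 4, N 3, O 2, S 2, halogen 1):
  atom 1: S, bond orders sum to 1 (valence 2) → 1 H
  atom 2: C, bond orders sum to 4 (valence 4) → 0 H
  atom 3: C, bond orders sum to 3 (valence 4) → 1 H
  atom 4: C, bond orders sum to 4 (valence 4) → 0 H
  atom 5: I (halogen, monovalent) → 0 H
  atom 6: N, bond orders sum to 3 (valence 3) → 0 H
  atom 7: C, bond orders sum to 4 (valence 4) → 0 H
  atom 8: N, bond orders sum to 1 (valence 3) → 2 H
  atom 9: C, bond orders sum to 3 (valence 4) → 1 H
Totals → C:5, H:5, I:1, N:2, S:1.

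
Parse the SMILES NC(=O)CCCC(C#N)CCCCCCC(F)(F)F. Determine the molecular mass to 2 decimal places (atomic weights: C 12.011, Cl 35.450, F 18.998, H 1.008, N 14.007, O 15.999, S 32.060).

278.32 g/mol

First, the molecular formula is C13H21F3N2O (counting implicit H from valence).
  C: 13 × 12.011 = 156.143
  F: 3 × 18.998 = 56.994
  H: 21 × 1.008 = 21.168
  N: 2 × 14.007 = 28.014
  O: 1 × 15.999 = 15.999
Sum: 13×12.011 + 3×18.998 + 21×1.008 + 2×14.007 + 1×15.999 = 278.318 → 278.32 g/mol.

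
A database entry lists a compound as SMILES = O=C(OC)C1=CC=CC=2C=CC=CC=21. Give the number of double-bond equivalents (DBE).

Degree of unsaturation = (number of rings) + (number of π bonds).
Ring closures in the SMILES: 2.
π bonds: 6 double bonds (each 1 DoU) → 6 DoU from unsaturation.
Total DoU = 2 + 6 = 8.

8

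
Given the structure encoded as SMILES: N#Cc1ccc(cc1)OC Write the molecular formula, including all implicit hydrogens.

C8H7NO

Walk through each heavy atom and fill implicit hydrogens from standard valence (C 4, N 3, O 2, S 2, halogen 1); for lowercase aromatic atoms, an aromatic c carries 1 H when it has two neighbours and 0 H with three, and aromatic n carries 0 H:
  atom 1: N, bond orders sum to 3 (valence 3) → 0 H
  atom 2: C, bond orders sum to 4 (valence 4) → 0 H
  atom 3: aromatic c, 3 neighbours → 0 H
  atom 4: aromatic c, 2 neighbours → 1 H
  atom 5: aromatic c, 2 neighbours → 1 H
  atom 6: aromatic c, 3 neighbours → 0 H
  atom 7: aromatic c, 2 neighbours → 1 H
  atom 8: aromatic c, 2 neighbours → 1 H
  atom 9: O, bond orders sum to 2 (valence 2) → 0 H
  atom 10: C, bond orders sum to 1 (valence 4) → 3 H
Totals → C:8, H:7, N:1, O:1.
In Hill order: C8H7NO.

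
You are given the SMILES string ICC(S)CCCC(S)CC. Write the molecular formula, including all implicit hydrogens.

C8H17IS2

Walk through each heavy atom and fill implicit hydrogens from standard valence (C 4, N 3, O 2, S 2, halogen 1):
  atom 1: I (halogen, monovalent) → 0 H
  atom 2: C, bond orders sum to 2 (valence 4) → 2 H
  atom 3: C, bond orders sum to 3 (valence 4) → 1 H
  atom 4: S, bond orders sum to 1 (valence 2) → 1 H
  atom 5: C, bond orders sum to 2 (valence 4) → 2 H
  atom 6: C, bond orders sum to 2 (valence 4) → 2 H
  atom 7: C, bond orders sum to 2 (valence 4) → 2 H
  atom 8: C, bond orders sum to 3 (valence 4) → 1 H
  atom 9: S, bond orders sum to 1 (valence 2) → 1 H
  atom 10: C, bond orders sum to 2 (valence 4) → 2 H
  atom 11: C, bond orders sum to 1 (valence 4) → 3 H
Totals → C:8, H:17, I:1, S:2.
In Hill order: C8H17IS2.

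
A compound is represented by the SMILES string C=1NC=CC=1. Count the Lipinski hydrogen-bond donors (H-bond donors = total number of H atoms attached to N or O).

Donors: find every N or O and count the H atoms it carries.
  atom 2 (N): bond orders sum to 2 → 1 H
Lipinski HBD = 1.

1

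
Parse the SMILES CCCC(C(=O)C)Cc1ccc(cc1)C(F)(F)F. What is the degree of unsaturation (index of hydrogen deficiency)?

5

Molecular formula: C14H17F3O.
DoU = (2C + 2 + N − H − X) / 2, where X is the halogen count and O/S are ignored.
    = (2·14 + 2 + 0 − 17 − 3) / 2 = 10 / 2 = 5.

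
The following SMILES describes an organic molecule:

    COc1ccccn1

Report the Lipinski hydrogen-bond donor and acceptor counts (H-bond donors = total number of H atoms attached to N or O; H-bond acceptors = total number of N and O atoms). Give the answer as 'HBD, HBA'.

Donors: find every N or O and count the H atoms it carries.
  atom 2 (O): bond orders sum to 2 → 0 H
  atom 8 (N): bond orders sum to 3 → 0 H
Lipinski HBD = 0.
Acceptors: N atoms = 1, O atoms = 1 → HBA = 2.

0, 2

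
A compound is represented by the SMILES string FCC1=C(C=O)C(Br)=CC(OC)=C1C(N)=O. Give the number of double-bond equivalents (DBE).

6

Molecular formula: C10H9BrFNO3.
DoU = (2C + 2 + N − H − X) / 2, where X is the halogen count and O/S are ignored.
    = (2·10 + 2 + 1 − 9 − 2) / 2 = 12 / 2 = 6.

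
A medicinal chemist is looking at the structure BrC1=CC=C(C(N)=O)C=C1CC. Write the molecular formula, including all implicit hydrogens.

C9H10BrNO

Walk through each heavy atom and fill implicit hydrogens from standard valence (C 4, N 3, O 2, S 2, halogen 1):
  atom 1: Br (halogen, monovalent) → 0 H
  atom 2: C, bond orders sum to 4 (valence 4) → 0 H
  atom 3: C, bond orders sum to 3 (valence 4) → 1 H
  atom 4: C, bond orders sum to 3 (valence 4) → 1 H
  atom 5: C, bond orders sum to 4 (valence 4) → 0 H
  atom 6: C, bond orders sum to 4 (valence 4) → 0 H
  atom 7: N, bond orders sum to 1 (valence 3) → 2 H
  atom 8: O, bond orders sum to 2 (valence 2) → 0 H
  atom 9: C, bond orders sum to 3 (valence 4) → 1 H
  atom 10: C, bond orders sum to 4 (valence 4) → 0 H
  atom 11: C, bond orders sum to 2 (valence 4) → 2 H
  atom 12: C, bond orders sum to 1 (valence 4) → 3 H
Totals → C:9, H:10, Br:1, N:1, O:1.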